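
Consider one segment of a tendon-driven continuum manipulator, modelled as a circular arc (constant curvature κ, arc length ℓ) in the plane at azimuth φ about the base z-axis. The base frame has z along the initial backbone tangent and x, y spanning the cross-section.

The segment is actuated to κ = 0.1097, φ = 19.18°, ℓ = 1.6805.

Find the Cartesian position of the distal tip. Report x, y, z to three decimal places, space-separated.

0.146 0.051 1.671

θ = κ·ℓ = 0.1097 × 1.6805 = 0.18435 rad
ρ = (1 − cos θ)/κ = (1 − 0.98306)/0.1097 = 0.15446
z = sin θ / κ = 0.18331/0.1097 = 1.67100
x = ρ cos φ = 0.15446 × cos(19.18°) = 0.14589
y = ρ sin φ = 0.15446 × sin(19.18°) = 0.05075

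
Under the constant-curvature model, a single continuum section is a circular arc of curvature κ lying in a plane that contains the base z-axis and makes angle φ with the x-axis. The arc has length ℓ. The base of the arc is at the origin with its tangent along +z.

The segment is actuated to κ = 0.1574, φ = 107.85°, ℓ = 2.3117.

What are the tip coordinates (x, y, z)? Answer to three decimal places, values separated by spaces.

-0.127 0.396 2.261

θ = κ·ℓ = 0.1574 × 2.3117 = 0.36386 rad
ρ = (1 − cos θ)/κ = (1 − 0.93453)/0.1574 = 0.41595
z = sin θ / κ = 0.35589/0.1574 = 2.26103
x = ρ cos φ = 0.41595 × cos(107.85°) = -0.12750
y = ρ sin φ = 0.41595 × sin(107.85°) = 0.39593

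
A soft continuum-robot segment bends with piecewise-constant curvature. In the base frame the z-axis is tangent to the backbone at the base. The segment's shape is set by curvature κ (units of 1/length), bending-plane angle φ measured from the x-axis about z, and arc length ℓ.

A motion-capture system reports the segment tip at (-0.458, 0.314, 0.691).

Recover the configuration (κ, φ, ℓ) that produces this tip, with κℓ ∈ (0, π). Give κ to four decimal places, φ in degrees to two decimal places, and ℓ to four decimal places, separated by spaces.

1.4133 145.57 0.9580

ρ = √(x²+y²) = √(-0.458² + 0.314²) = 0.55530
φ = atan2(y, x) mod 360° = atan2(0.314, -0.458) = 145.5659°
|p|² = ρ² + z² = 0.55530² + 0.691² = 0.78584
κ = 2ρ / |p|² = 2×0.55530 / 0.78584 = 1.41327
θ = 2·atan2(ρ, z) = 2·atan2(0.55530, 0.691) = 1.35389 rad
ℓ = θ/κ = 1.35389/1.41327 = 0.95799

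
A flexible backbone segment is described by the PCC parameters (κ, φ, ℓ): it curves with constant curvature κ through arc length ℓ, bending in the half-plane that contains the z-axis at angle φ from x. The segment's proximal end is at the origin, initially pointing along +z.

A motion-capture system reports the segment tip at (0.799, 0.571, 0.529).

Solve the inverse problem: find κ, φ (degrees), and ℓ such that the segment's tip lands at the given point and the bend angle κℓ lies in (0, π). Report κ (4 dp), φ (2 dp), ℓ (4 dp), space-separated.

ρ = √(x²+y²) = √(0.799² + 0.571²) = 0.98206
φ = atan2(y, x) mod 360° = atan2(0.571, 0.799) = 35.5512°
|p|² = ρ² + z² = 0.98206² + 0.529² = 1.24428
κ = 2ρ / |p|² = 2×0.98206 / 1.24428 = 1.57852
θ = 2·atan2(ρ, z) = 2·atan2(0.98206, 0.529) = 2.15340 rad
ℓ = θ/κ = 2.15340/1.57852 = 1.36419

1.5785 35.55 1.3642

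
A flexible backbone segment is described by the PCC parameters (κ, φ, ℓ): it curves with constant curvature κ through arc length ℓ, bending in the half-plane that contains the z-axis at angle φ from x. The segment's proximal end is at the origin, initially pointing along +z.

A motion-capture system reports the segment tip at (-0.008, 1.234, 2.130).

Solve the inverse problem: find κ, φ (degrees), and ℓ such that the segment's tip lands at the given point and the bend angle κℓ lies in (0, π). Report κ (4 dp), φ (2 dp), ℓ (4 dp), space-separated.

0.4073 90.37 2.5785

ρ = √(x²+y²) = √(-0.008² + 1.234²) = 1.23403
φ = atan2(y, x) mod 360° = atan2(1.234, -0.008) = 90.3714°
|p|² = ρ² + z² = 1.23403² + 2.130² = 6.05972
κ = 2ρ / |p|² = 2×1.23403 / 6.05972 = 0.40729
θ = 2·atan2(ρ, z) = 2·atan2(1.23403, 2.130) = 1.05020 rad
ℓ = θ/κ = 1.05020/0.40729 = 2.57852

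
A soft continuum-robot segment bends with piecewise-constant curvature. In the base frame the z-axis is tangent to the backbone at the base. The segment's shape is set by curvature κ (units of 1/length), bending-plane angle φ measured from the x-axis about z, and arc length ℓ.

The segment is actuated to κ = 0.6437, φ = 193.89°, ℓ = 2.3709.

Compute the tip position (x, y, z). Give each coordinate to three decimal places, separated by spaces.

θ = κ·ℓ = 0.6437 × 2.3709 = 1.52615 rad
ρ = (1 − cos θ)/κ = (1 − 0.04463)/0.6437 = 1.48418
z = sin θ / κ = 0.99900/0.6437 = 1.55197
x = ρ cos φ = 1.48418 × cos(193.89°) = -1.44078
y = ρ sin φ = 1.48418 × sin(193.89°) = -0.35629

-1.441 -0.356 1.552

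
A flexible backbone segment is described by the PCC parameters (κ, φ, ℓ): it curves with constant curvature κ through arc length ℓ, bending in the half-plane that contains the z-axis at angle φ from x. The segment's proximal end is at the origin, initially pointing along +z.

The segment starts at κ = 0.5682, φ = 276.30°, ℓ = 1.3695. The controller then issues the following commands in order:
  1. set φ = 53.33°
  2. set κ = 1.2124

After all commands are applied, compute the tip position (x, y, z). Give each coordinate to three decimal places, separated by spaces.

0.537 0.721 0.822

initial: κ=0.5682, φ=276.30°, ℓ=1.3695
cmd 1: set φ=53.33° → (κ,φ,ℓ)=(0.5682,53.33°,1.3695) → tip=(0.3025,0.4062,1.2354)
cmd 2: set κ=1.2124 → (κ,φ,ℓ)=(1.2124,53.33°,1.3695) → tip=(0.5367,0.7208,0.8215)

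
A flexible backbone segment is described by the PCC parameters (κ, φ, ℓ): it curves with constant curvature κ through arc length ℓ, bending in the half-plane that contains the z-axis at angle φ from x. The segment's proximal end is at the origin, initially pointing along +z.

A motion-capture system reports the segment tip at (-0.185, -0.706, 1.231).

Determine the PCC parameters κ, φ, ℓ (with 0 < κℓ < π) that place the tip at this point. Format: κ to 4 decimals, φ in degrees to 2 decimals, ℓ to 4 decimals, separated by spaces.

ρ = √(x²+y²) = √(-0.185² + -0.706²) = 0.72984
φ = atan2(y, x) mod 360° = atan2(-0.706, -0.185) = 255.3164°
|p|² = ρ² + z² = 0.72984² + 1.231² = 2.04802
κ = 2ρ / |p|² = 2×0.72984 / 2.04802 = 0.71272
θ = 2·atan2(ρ, z) = 2·atan2(0.72984, 1.231) = 1.07034 rad
ℓ = θ/κ = 1.07034/0.71272 = 1.50176

0.7127 255.32 1.5018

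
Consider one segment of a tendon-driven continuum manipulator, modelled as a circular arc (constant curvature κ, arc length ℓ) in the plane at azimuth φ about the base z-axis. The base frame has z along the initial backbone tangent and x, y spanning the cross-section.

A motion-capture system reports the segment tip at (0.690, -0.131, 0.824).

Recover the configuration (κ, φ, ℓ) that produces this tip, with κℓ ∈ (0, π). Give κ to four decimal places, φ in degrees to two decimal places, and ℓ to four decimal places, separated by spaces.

ρ = √(x²+y²) = √(0.690² + -0.131²) = 0.70233
φ = atan2(y, x) mod 360° = atan2(-0.131, 0.690) = 349.2500°
|p|² = ρ² + z² = 0.70233² + 0.824² = 1.17224
κ = 2ρ / |p|² = 2×0.70233 / 1.17224 = 1.19827
θ = 2·atan2(ρ, z) = 2·atan2(0.70233, 0.824) = 1.41170 rad
ℓ = θ/κ = 1.41170/1.19827 = 1.17812

1.1983 349.25 1.1781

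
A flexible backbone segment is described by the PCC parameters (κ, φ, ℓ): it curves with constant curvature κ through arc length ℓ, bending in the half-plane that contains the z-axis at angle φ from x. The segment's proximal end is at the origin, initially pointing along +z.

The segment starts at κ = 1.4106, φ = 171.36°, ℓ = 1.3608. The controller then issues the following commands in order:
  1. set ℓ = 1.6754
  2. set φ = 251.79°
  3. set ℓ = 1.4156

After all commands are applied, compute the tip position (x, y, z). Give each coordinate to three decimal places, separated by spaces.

initial: κ=1.4106, φ=171.36°, ℓ=1.3608
cmd 1: set ℓ=1.6754 → (κ,φ,ℓ)=(1.4106,171.36°,1.6754) → tip=(-1.2000,0.1823,0.4977)
cmd 2: set φ=251.79° → (κ,φ,ℓ)=(1.4106,251.79°,1.6754) → tip=(-0.3793,-1.1530,0.4977)
cmd 3: set ℓ=1.4156 → (κ,φ,ℓ)=(1.4106,251.79°,1.4156) → tip=(-0.3131,-0.9517,0.6455)

-0.313 -0.952 0.646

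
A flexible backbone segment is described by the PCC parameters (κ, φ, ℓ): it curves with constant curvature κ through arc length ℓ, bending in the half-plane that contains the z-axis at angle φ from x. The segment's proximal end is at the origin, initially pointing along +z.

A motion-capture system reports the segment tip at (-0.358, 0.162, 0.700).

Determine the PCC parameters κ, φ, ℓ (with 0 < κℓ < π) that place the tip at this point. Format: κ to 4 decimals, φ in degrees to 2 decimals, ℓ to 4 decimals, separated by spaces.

1.2196 155.65 0.8389

ρ = √(x²+y²) = √(-0.358² + 0.162²) = 0.39295
φ = atan2(y, x) mod 360° = atan2(0.162, -0.358) = 155.6526°
|p|² = ρ² + z² = 0.39295² + 0.700² = 0.64441
κ = 2ρ / |p|² = 2×0.39295 / 0.64441 = 1.21956
θ = 2·atan2(ρ, z) = 2·atan2(0.39295, 0.700) = 1.02304 rad
ℓ = θ/κ = 1.02304/1.21956 = 0.83886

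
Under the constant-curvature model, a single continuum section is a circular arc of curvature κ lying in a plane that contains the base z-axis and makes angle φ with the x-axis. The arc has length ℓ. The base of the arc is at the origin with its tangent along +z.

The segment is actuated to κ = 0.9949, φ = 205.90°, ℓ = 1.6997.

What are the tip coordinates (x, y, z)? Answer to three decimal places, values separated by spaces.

θ = κ·ℓ = 0.9949 × 1.6997 = 1.69103 rad
ρ = (1 − cos θ)/κ = (1 − -0.11995)/0.9949 = 1.12569
z = sin θ / κ = 0.99278/0.9949 = 0.99787
x = ρ cos φ = 1.12569 × cos(205.90°) = -1.01262
y = ρ sin φ = 1.12569 × sin(205.90°) = -0.49170

-1.013 -0.492 0.998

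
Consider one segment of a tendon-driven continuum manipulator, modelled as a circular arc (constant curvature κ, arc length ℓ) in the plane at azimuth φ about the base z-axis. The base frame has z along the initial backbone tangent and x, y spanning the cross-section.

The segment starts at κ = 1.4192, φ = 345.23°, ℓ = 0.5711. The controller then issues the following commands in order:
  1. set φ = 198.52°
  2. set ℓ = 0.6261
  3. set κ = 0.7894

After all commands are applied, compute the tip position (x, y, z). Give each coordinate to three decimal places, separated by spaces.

initial: κ=1.4192, φ=345.23°, ℓ=0.5711
cmd 1: set φ=198.52° → (κ,φ,ℓ)=(1.4192,198.52°,0.5711) → tip=(-0.2077,-0.0696,0.5106)
cmd 2: set ℓ=0.6261 → (κ,φ,ℓ)=(1.4192,198.52°,0.6261) → tip=(-0.2469,-0.0827,0.5469)
cmd 3: set κ=0.7894 → (κ,φ,ℓ)=(0.7894,198.52°,0.6261) → tip=(-0.1437,-0.0482,0.6009)

-0.144 -0.048 0.601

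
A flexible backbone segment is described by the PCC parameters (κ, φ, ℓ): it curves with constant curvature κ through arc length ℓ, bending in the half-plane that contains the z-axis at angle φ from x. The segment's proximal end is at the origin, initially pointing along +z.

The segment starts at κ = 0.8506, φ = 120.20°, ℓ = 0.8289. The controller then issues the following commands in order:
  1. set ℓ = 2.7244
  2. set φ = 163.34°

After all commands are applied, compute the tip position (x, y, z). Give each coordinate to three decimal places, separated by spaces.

-1.891 0.566 0.863

initial: κ=0.8506, φ=120.20°, ℓ=0.8289
cmd 1: set ℓ=2.7244 → (κ,φ,ℓ)=(0.8506,120.20°,2.7244) → tip=(-0.9930,1.7061,0.8629)
cmd 2: set φ=163.34° → (κ,φ,ℓ)=(0.8506,163.34°,2.7244) → tip=(-1.8912,0.5659,0.8629)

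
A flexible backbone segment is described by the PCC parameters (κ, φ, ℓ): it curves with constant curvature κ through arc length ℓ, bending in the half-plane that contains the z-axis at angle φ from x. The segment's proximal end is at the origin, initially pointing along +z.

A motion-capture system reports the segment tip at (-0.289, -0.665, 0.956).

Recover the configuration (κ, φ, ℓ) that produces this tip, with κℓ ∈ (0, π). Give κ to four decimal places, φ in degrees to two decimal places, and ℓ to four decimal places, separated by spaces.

1.0073 246.51 1.2884

ρ = √(x²+y²) = √(-0.289² + -0.665²) = 0.72508
φ = atan2(y, x) mod 360° = atan2(-0.665, -0.289) = 246.5109°
|p|² = ρ² + z² = 0.72508² + 0.956² = 1.43968
κ = 2ρ / |p|² = 2×0.72508 / 1.43968 = 1.00728
θ = 2·atan2(ρ, z) = 2·atan2(0.72508, 0.956) = 1.29778 rad
ℓ = θ/κ = 1.29778/1.00728 = 1.28840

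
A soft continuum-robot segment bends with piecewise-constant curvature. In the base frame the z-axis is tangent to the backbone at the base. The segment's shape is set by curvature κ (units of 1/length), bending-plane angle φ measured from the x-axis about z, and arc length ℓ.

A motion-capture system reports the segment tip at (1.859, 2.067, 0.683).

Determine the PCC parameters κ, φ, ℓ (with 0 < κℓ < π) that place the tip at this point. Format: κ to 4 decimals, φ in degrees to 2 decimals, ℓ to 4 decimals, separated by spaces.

0.6785 48.03 3.9202

ρ = √(x²+y²) = √(1.859² + 2.067²) = 2.77999
φ = atan2(y, x) mod 360° = atan2(2.067, 1.859) = 48.0327°
|p|² = ρ² + z² = 2.77999² + 0.683² = 8.19486
κ = 2ρ / |p|² = 2×2.77999 / 8.19486 = 0.67847
θ = 2·atan2(ρ, z) = 2·atan2(2.77999, 0.683) = 2.65977 rad
ℓ = θ/κ = 2.65977/0.67847 = 3.92023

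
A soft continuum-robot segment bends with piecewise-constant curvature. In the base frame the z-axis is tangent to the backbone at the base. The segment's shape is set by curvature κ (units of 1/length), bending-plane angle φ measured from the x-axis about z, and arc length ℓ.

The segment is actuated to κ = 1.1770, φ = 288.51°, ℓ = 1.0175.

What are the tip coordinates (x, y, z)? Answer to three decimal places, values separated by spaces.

0.171 -0.512 0.791

θ = κ·ℓ = 1.1770 × 1.0175 = 1.19760 rad
ρ = (1 − cos θ)/κ = (1 − 0.36460)/1.1770 = 0.53985
z = sin θ / κ = 0.93117/1.1770 = 0.79113
x = ρ cos φ = 0.53985 × cos(288.51°) = 0.17139
y = ρ sin φ = 0.53985 × sin(288.51°) = -0.51192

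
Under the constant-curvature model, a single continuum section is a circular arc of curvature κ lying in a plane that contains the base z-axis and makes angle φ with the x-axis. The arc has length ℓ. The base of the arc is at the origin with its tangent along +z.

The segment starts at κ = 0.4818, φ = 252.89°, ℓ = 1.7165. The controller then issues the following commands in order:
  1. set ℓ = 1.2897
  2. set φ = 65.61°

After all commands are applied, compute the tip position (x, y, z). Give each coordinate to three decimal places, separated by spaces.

initial: κ=0.4818, φ=252.89°, ℓ=1.7165
cmd 1: set ℓ=1.2897 → (κ,φ,ℓ)=(0.4818,252.89°,1.2897) → tip=(-0.1141,-0.3708,1.2083)
cmd 2: set φ=65.61° → (κ,φ,ℓ)=(0.4818,65.61°,1.2897) → tip=(0.1602,0.3533,1.2083)

0.160 0.353 1.208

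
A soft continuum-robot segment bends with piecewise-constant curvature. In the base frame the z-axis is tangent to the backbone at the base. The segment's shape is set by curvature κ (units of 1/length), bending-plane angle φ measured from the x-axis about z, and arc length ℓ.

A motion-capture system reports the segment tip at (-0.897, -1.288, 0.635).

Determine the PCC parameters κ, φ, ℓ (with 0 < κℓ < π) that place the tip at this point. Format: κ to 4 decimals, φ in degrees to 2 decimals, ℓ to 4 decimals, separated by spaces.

ρ = √(x²+y²) = √(-0.897² + -1.288²) = 1.56957
φ = atan2(y, x) mod 360° = atan2(-1.288, -0.897) = 235.1455°
|p|² = ρ² + z² = 1.56957² + 0.635² = 2.86678
κ = 2ρ / |p|² = 2×1.56957 / 2.86678 = 1.09501
θ = 2·atan2(ρ, z) = 2·atan2(1.56957, 0.635) = 2.37271 rad
ℓ = θ/κ = 2.37271/1.09501 = 2.16685

1.0950 235.15 2.1668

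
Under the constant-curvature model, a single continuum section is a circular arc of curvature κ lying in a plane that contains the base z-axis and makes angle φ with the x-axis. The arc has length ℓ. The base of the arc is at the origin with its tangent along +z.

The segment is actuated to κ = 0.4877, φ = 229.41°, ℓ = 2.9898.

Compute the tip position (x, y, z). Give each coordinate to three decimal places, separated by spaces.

-1.184 -1.382 2.037

θ = κ·ℓ = 0.4877 × 2.9898 = 1.45813 rad
ρ = (1 − cos θ)/κ = (1 − 0.11243)/0.4877 = 1.81990
z = sin θ / κ = 0.99366/0.4877 = 2.03744
x = ρ cos φ = 1.81990 × cos(229.41°) = -1.18411
y = ρ sin φ = 1.81990 × sin(229.41°) = -1.38201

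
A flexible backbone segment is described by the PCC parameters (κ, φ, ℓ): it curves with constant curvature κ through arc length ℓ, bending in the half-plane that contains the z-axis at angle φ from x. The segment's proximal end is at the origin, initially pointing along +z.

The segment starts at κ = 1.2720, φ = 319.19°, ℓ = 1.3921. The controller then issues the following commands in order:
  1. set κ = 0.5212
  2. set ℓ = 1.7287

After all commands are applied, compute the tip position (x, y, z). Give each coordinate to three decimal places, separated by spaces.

initial: κ=1.2720, φ=319.19°, ℓ=1.3921
cmd 1: set κ=0.5212 → (κ,φ,ℓ)=(0.5212,319.19°,1.3921) → tip=(0.3658,-0.3158,1.2731)
cmd 2: set ℓ=1.7287 → (κ,φ,ℓ)=(0.5212,319.19°,1.7287) → tip=(0.5506,-0.4755,1.5041)

0.551 -0.475 1.504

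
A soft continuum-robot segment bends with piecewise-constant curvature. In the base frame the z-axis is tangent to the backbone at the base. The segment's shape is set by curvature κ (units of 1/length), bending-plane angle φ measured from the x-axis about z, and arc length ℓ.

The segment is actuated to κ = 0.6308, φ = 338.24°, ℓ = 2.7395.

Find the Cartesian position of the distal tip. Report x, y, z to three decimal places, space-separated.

θ = κ·ℓ = 0.6308 × 2.7395 = 1.72808 rad
ρ = (1 − cos θ)/κ = (1 − -0.15663)/0.6308 = 1.83360
z = sin θ / κ = 0.98766/0.6308 = 1.56572
x = ρ cos φ = 1.83360 × cos(338.24°) = 1.70294
y = ρ sin φ = 1.83360 × sin(338.24°) = -0.67975

1.703 -0.680 1.566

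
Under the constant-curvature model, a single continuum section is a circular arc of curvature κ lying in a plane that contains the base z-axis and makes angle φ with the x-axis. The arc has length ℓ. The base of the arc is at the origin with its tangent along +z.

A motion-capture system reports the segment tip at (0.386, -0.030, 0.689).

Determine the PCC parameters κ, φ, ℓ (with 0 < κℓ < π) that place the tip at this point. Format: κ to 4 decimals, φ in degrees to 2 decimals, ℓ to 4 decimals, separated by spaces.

1.2397 355.56 0.8259

ρ = √(x²+y²) = √(0.386² + -0.030²) = 0.38716
φ = atan2(y, x) mod 360° = atan2(-0.030, 0.386) = 355.5559°
|p|² = ρ² + z² = 0.38716² + 0.689² = 0.62462
κ = 2ρ / |p|² = 2×0.38716 / 0.62462 = 1.23968
θ = 2·atan2(ρ, z) = 2·atan2(0.38716, 0.689) = 1.02390 rad
ℓ = θ/κ = 1.02390/1.23968 = 0.82594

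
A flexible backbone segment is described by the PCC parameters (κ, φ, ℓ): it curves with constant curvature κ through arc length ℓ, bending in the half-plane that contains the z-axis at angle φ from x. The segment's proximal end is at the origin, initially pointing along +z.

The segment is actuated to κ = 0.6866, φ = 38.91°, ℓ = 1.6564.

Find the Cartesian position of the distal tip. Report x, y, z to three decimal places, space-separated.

0.657 0.531 1.322

θ = κ·ℓ = 0.6866 × 1.6564 = 1.13728 rad
ρ = (1 − cos θ)/κ = (1 − 0.42006)/0.6866 = 0.84465
z = sin θ / κ = 0.90750/0.6866 = 1.32172
x = ρ cos φ = 0.84465 × cos(38.91°) = 0.65725
y = ρ sin φ = 0.84465 × sin(38.91°) = 0.53053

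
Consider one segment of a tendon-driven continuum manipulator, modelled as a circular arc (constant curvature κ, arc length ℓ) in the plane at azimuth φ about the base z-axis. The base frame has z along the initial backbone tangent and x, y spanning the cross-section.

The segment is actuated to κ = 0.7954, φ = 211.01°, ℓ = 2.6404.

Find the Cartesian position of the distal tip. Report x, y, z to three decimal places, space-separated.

θ = κ·ℓ = 0.7954 × 2.6404 = 2.10017 rad
ρ = (1 − cos θ)/κ = (1 − -0.50500)/0.7954 = 1.89213
z = sin θ / κ = 0.86312/0.7954 = 1.08514
x = ρ cos φ = 1.89213 × cos(211.01°) = -1.62170
y = ρ sin φ = 1.89213 × sin(211.01°) = -0.97480

-1.622 -0.975 1.085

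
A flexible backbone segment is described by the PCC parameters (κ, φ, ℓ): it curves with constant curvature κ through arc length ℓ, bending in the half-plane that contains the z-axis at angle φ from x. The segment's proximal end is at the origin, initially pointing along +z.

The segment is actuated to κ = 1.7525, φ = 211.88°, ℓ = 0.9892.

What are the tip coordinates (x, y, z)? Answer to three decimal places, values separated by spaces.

θ = κ·ℓ = 1.7525 × 0.9892 = 1.73357 rad
ρ = (1 − cos θ)/κ = (1 − -0.16206)/1.7525 = 0.66309
z = sin θ / κ = 0.98678/1.7525 = 0.56307
x = ρ cos φ = 0.66309 × cos(211.88°) = -0.56306
y = ρ sin φ = 0.66309 × sin(211.88°) = -0.35020

-0.563 -0.350 0.563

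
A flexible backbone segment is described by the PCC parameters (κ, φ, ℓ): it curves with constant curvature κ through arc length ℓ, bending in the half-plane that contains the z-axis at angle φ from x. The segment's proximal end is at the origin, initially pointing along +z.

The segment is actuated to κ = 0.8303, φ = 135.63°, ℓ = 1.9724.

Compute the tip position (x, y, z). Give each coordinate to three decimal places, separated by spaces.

θ = κ·ℓ = 0.8303 × 1.9724 = 1.63768 rad
ρ = (1 − cos θ)/κ = (1 − -0.06684)/0.8303 = 1.28488
z = sin θ / κ = 0.99776/0.8303 = 1.20169
x = ρ cos φ = 1.28488 × cos(135.63°) = -0.91848
y = ρ sin φ = 1.28488 × sin(135.63°) = 0.89850

-0.918 0.899 1.202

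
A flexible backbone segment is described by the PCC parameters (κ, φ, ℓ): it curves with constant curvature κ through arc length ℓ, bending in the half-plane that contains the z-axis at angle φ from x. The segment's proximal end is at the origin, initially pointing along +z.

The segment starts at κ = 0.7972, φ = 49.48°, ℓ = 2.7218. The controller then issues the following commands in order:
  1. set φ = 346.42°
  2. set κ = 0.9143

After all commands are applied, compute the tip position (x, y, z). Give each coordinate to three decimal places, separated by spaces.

1.908 -0.461 0.665

initial: κ=0.7972, φ=49.48°, ℓ=2.7218
cmd 1: set φ=346.42° → (κ,φ,ℓ)=(0.7972,346.42°,2.7218) → tip=(1.9068,-0.4606,1.0360)
cmd 2: set κ=0.9143 → (κ,φ,ℓ)=(0.9143,346.42°,2.7218) → tip=(1.9075,-0.4608,0.6646)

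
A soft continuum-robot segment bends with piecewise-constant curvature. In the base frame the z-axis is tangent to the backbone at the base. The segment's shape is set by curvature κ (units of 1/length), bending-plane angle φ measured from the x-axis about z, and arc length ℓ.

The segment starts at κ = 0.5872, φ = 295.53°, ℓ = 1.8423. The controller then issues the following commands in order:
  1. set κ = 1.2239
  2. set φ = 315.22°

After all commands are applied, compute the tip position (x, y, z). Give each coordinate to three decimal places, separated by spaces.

0.946 -0.939 0.633

initial: κ=0.5872, φ=295.53°, ℓ=1.8423
cmd 1: set κ=1.2239 → (κ,φ,ℓ)=(1.2239,295.53°,1.8423) → tip=(0.5747,-1.2032,0.6333)
cmd 2: set φ=315.22° → (κ,φ,ℓ)=(1.2239,315.22°,1.8423) → tip=(0.9464,-0.9392,0.6333)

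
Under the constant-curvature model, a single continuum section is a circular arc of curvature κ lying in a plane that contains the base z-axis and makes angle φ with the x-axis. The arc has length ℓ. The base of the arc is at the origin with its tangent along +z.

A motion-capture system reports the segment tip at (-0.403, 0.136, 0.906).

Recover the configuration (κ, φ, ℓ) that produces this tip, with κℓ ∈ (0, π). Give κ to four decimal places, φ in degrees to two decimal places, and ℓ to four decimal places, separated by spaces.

ρ = √(x²+y²) = √(-0.403² + 0.136²) = 0.42533
φ = atan2(y, x) mod 360° = atan2(0.136, -0.403) = 161.3521°
|p|² = ρ² + z² = 0.42533² + 0.906² = 1.00174
κ = 2ρ / |p|² = 2×0.42533 / 1.00174 = 0.84918
θ = 2·atan2(ρ, z) = 2·atan2(0.42533, 0.906) = 0.87783 rad
ℓ = θ/κ = 0.87783/0.84918 = 1.03374

0.8492 161.35 1.0337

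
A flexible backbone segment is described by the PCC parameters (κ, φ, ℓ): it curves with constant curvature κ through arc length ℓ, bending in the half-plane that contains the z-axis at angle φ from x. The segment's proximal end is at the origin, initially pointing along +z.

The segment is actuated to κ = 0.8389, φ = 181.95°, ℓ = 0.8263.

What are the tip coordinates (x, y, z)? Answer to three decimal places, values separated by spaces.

-0.275 -0.009 0.762

θ = κ·ℓ = 0.8389 × 0.8263 = 0.69318 rad
ρ = (1 − cos θ)/κ = (1 − 0.76922)/0.8389 = 0.27510
z = sin θ / κ = 0.63899/0.8389 = 0.76170
x = ρ cos φ = 0.27510 × cos(181.95°) = -0.27494
y = ρ sin φ = 0.27510 × sin(181.95°) = -0.00936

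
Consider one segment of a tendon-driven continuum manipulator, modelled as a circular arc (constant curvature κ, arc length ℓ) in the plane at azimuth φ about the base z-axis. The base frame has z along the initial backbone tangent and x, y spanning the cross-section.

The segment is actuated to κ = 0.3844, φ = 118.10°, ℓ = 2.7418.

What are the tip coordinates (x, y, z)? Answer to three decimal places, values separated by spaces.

θ = κ·ℓ = 0.3844 × 2.7418 = 1.05395 rad
ρ = (1 − cos θ)/κ = (1 − 0.49414)/0.3844 = 1.31597
z = sin θ / κ = 0.86938/0.3844 = 2.26166
x = ρ cos φ = 1.31597 × cos(118.10°) = -0.61984
y = ρ sin φ = 1.31597 × sin(118.10°) = 1.16085

-0.620 1.161 2.262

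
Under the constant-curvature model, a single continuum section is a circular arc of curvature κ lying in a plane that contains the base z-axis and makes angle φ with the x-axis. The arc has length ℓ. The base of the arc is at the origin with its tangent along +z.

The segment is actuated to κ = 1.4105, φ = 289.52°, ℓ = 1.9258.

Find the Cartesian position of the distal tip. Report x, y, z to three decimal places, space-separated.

θ = κ·ℓ = 1.4105 × 1.9258 = 2.71634 rad
ρ = (1 − cos θ)/κ = (1 − -0.91093)/1.4105 = 1.35479
z = sin θ / κ = 0.41255/1.4105 = 0.29249
x = ρ cos φ = 1.35479 × cos(289.52°) = 0.45268
y = ρ sin φ = 1.35479 × sin(289.52°) = -1.27693

0.453 -1.277 0.292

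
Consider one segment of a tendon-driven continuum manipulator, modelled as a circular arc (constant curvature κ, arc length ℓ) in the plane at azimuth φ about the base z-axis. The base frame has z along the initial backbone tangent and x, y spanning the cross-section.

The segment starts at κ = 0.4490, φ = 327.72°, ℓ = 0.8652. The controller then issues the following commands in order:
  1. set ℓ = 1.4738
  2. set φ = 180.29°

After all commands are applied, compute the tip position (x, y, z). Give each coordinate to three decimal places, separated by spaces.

-0.470 -0.002 1.369

initial: κ=0.4490, φ=327.72°, ℓ=0.8652
cmd 1: set ℓ=1.4738 → (κ,φ,ℓ)=(0.4490,327.72°,1.4738) → tip=(0.3974,-0.2511,1.3686)
cmd 2: set φ=180.29° → (κ,φ,ℓ)=(0.4490,180.29°,1.4738) → tip=(-0.4701,-0.0024,1.3686)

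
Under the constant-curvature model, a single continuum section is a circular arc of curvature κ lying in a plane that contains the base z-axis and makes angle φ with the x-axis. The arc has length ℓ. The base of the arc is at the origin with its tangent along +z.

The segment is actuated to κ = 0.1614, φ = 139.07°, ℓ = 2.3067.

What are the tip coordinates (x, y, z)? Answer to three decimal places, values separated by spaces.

θ = κ·ℓ = 0.1614 × 2.3067 = 0.37230 rad
ρ = (1 − cos θ)/κ = (1 − 0.93149)/0.1614 = 0.42446
z = sin θ / κ = 0.36376/0.1614 = 2.25378
x = ρ cos φ = 0.42446 × cos(139.07°) = -0.32068
y = ρ sin φ = 0.42446 × sin(139.07°) = 0.27808

-0.321 0.278 2.254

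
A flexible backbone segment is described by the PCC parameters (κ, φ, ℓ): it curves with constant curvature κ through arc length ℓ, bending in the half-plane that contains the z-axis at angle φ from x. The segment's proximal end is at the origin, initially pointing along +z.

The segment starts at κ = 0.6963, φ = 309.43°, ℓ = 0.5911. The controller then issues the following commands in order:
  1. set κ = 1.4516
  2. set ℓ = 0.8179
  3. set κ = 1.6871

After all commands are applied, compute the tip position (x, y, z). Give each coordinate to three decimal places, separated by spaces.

initial: κ=0.6963, φ=309.43°, ℓ=0.5911
cmd 1: set κ=1.4516 → (κ,φ,ℓ)=(1.4516,309.43°,0.5911) → tip=(0.1514,-0.1841,0.5212)
cmd 2: set ℓ=0.8179 → (κ,φ,ℓ)=(1.4516,309.43°,0.8179) → tip=(0.2738,-0.3330,0.6388)
cmd 3: set κ=1.6871 → (κ,φ,ℓ)=(1.6871,309.43°,0.8179) → tip=(0.3050,-0.3710,0.5820)

0.305 -0.371 0.582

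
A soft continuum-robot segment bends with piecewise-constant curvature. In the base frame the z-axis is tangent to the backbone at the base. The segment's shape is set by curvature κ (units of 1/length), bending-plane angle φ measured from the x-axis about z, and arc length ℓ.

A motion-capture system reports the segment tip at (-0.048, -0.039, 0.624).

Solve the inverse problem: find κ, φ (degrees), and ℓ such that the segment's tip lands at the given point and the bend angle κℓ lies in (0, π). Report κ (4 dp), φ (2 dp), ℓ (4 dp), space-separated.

0.3146 219.09 0.6281

ρ = √(x²+y²) = √(-0.048² + -0.039²) = 0.06185
φ = atan2(y, x) mod 360° = atan2(-0.039, -0.048) = 219.0939°
|p|² = ρ² + z² = 0.06185² + 0.624² = 0.39320
κ = 2ρ / |p|² = 2×0.06185 / 0.39320 = 0.31458
θ = 2·atan2(ρ, z) = 2·atan2(0.06185, 0.624) = 0.19758 rad
ℓ = θ/κ = 0.19758/0.31458 = 0.62808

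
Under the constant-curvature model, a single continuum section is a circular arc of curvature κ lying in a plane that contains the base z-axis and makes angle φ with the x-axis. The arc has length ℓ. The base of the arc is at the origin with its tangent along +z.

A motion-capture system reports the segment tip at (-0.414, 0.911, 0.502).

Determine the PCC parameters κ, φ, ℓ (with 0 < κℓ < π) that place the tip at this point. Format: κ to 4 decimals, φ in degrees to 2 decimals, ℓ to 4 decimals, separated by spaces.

1.5968 114.44 1.3850

ρ = √(x²+y²) = √(-0.414² + 0.911²) = 1.00066
φ = atan2(y, x) mod 360° = atan2(0.911, -0.414) = 114.4392°
|p|² = ρ² + z² = 1.00066² + 0.502² = 1.25332
κ = 2ρ / |p|² = 2×1.00066 / 1.25332 = 1.59681
θ = 2·atan2(ρ, z) = 2·atan2(1.00066, 0.502) = 2.21163 rad
ℓ = θ/κ = 2.21163/1.59681 = 1.38503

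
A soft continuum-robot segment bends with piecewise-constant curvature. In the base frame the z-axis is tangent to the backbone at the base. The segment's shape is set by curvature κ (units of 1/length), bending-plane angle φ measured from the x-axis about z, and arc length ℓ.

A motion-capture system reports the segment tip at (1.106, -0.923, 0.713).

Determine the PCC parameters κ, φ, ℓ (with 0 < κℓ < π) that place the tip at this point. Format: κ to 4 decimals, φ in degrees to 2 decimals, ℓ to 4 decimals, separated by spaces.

1.1152 320.15 1.9929

ρ = √(x²+y²) = √(1.106² + -0.923²) = 1.44054
φ = atan2(y, x) mod 360° = atan2(-0.923, 1.106) = 320.1537°
|p|² = ρ² + z² = 1.44054² + 0.713² = 2.58353
κ = 2ρ / |p|² = 2×1.44054 / 2.58353 = 1.11517
θ = 2·atan2(ρ, z) = 2·atan2(1.44054, 0.713) = 2.22239 rad
ℓ = θ/κ = 2.22239/1.11517 = 1.99287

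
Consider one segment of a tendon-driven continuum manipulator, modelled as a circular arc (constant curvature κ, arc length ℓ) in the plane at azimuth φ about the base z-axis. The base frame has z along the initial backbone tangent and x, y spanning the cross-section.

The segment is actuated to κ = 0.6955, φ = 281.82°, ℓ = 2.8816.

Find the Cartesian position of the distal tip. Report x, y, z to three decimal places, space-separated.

θ = κ·ℓ = 0.6955 × 2.8816 = 2.00415 rad
ρ = (1 − cos θ)/κ = (1 − -0.41992)/0.6955 = 2.04158
z = sin θ / κ = 0.90756/0.6955 = 1.30490
x = ρ cos φ = 2.04158 × cos(281.82°) = 0.41819
y = ρ sin φ = 2.04158 × sin(281.82°) = -1.99829

0.418 -1.998 1.305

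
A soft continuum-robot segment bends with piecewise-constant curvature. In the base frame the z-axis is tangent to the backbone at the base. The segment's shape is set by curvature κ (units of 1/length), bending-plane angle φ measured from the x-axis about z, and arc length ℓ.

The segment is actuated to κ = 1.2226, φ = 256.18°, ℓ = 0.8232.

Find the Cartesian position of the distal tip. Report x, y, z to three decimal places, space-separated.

-0.091 -0.369 0.691

θ = κ·ℓ = 1.2226 × 0.8232 = 1.00644 rad
ρ = (1 − cos θ)/κ = (1 − 0.53487)/1.2226 = 0.38044
z = sin θ / κ = 0.84494/1.2226 = 0.69110
x = ρ cos φ = 0.38044 × cos(256.18°) = -0.09088
y = ρ sin φ = 0.38044 × sin(256.18°) = -0.36943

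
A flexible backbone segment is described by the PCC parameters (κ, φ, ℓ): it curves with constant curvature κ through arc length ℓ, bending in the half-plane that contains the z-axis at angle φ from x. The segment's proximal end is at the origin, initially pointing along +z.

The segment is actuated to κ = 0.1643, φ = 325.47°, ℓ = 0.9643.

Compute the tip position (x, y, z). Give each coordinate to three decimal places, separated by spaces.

0.063 -0.043 0.960

θ = κ·ℓ = 0.1643 × 0.9643 = 0.15843 rad
ρ = (1 − cos θ)/κ = (1 − 0.98748)/0.1643 = 0.07623
z = sin θ / κ = 0.15777/0.1643 = 0.96027
x = ρ cos φ = 0.07623 × cos(325.47°) = 0.06280
y = ρ sin φ = 0.07623 × sin(325.47°) = -0.04321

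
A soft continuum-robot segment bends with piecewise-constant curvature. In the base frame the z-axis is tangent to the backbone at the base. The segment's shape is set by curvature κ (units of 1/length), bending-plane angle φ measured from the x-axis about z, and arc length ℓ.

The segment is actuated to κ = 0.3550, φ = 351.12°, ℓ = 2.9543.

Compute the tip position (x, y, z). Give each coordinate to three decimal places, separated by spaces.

θ = κ·ℓ = 0.3550 × 2.9543 = 1.04878 rad
ρ = (1 − cos θ)/κ = (1 − 0.49863)/0.3550 = 1.41230
z = sin θ / κ = 0.86681/0.3550 = 2.44173
x = ρ cos φ = 1.41230 × cos(351.12°) = 1.39538
y = ρ sin φ = 1.41230 × sin(351.12°) = -0.21801

1.395 -0.218 2.442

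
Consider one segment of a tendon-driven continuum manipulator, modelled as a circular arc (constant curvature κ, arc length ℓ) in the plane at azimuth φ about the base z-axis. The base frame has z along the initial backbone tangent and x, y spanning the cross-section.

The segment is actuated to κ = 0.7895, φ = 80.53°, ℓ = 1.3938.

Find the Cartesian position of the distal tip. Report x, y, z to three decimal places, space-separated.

0.114 0.683 1.129

θ = κ·ℓ = 0.7895 × 1.3938 = 1.10041 rad
ρ = (1 − cos θ)/κ = (1 − 0.45324)/0.7895 = 0.69255
z = sin θ / κ = 0.89139/0.7895 = 1.12906
x = ρ cos φ = 0.69255 × cos(80.53°) = 0.11395
y = ρ sin φ = 0.69255 × sin(80.53°) = 0.68311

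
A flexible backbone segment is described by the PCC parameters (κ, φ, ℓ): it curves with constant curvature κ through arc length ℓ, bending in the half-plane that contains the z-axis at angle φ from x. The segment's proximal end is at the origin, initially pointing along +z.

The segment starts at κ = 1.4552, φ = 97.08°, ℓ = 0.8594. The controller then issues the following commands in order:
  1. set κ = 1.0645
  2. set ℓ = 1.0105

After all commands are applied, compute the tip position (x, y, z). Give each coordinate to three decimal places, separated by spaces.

-0.061 0.489 0.827

initial: κ=1.4552, φ=97.08°, ℓ=0.8594
cmd 1: set κ=1.0645 → (κ,φ,ℓ)=(1.0645,97.08°,0.8594) → tip=(-0.0452,0.3636,0.7444)
cmd 2: set ℓ=1.0105 → (κ,φ,ℓ)=(1.0645,97.08°,1.0105) → tip=(-0.0608,0.4893,0.8266)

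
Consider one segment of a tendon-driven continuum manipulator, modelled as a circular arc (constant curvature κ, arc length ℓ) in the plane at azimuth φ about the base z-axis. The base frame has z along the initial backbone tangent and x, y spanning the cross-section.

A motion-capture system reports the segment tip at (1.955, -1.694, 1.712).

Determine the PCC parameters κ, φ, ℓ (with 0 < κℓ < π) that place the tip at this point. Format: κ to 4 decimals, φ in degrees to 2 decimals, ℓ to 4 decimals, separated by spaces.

0.5377 319.09 3.6684

ρ = √(x²+y²) = √(1.955² + -1.694²) = 2.58682
φ = atan2(y, x) mod 360° = atan2(-1.694, 1.955) = 319.0912°
|p|² = ρ² + z² = 2.58682² + 1.712² = 9.62261
κ = 2ρ / |p|² = 2×2.58682 / 9.62261 = 0.53766
θ = 2·atan2(ρ, z) = 2·atan2(2.58682, 1.712) = 1.97232 rad
ℓ = θ/κ = 1.97232/0.53766 = 3.66837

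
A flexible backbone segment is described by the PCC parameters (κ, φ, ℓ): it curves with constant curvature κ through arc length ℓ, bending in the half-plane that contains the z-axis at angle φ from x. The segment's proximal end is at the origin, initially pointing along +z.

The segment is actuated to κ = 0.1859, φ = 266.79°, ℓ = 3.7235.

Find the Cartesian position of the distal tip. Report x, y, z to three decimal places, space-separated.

-0.069 -1.236 3.433

θ = κ·ℓ = 0.1859 × 3.7235 = 0.69220 rad
ρ = (1 − cos θ)/κ = (1 − 0.76984)/0.1859 = 1.23806
z = sin θ / κ = 0.63823/0.1859 = 3.43320
x = ρ cos φ = 1.23806 × cos(266.79°) = -0.06933
y = ρ sin φ = 1.23806 × sin(266.79°) = -1.23612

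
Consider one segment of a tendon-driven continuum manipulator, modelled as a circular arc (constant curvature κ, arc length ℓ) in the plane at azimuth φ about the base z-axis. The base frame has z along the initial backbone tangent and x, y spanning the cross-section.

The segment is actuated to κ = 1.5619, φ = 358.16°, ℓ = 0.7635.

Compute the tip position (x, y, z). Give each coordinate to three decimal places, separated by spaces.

0.404 -0.013 0.595

θ = κ·ℓ = 1.5619 × 0.7635 = 1.19251 rad
ρ = (1 − cos θ)/κ = (1 − 0.36933)/1.5619 = 0.40379
z = sin θ / κ = 0.92930/1.5619 = 0.59498
x = ρ cos φ = 0.40379 × cos(358.16°) = 0.40358
y = ρ sin φ = 0.40379 × sin(358.16°) = -0.01296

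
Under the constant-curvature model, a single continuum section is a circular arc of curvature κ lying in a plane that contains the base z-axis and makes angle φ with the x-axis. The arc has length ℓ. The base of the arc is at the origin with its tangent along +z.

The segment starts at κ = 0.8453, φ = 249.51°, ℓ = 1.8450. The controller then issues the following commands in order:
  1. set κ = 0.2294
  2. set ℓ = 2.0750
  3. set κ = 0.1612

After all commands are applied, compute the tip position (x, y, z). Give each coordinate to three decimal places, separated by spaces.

-0.120 -0.322 2.037

initial: κ=0.8453, φ=249.51°, ℓ=1.8450
cmd 1: set κ=0.2294 → (κ,φ,ℓ)=(0.2294,249.51°,1.8450) → tip=(-0.1346,-0.3603,1.7904)
cmd 2: set ℓ=2.0750 → (κ,φ,ℓ)=(0.2294,249.51°,2.0750) → tip=(-0.1696,-0.4539,1.9975)
cmd 3: set κ=0.1612 → (κ,φ,ℓ)=(0.1612,249.51°,2.0750) → tip=(-0.1203,-0.3221,2.0365)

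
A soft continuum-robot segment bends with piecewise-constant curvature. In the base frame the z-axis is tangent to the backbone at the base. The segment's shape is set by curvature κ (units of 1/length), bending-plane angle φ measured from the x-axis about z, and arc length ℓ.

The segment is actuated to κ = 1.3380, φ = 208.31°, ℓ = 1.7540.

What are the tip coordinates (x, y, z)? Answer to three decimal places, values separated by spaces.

-1.119 -0.603 0.533

θ = κ·ℓ = 1.3380 × 1.7540 = 2.34685 rad
ρ = (1 − cos θ)/κ = (1 − -0.70047)/1.3380 = 1.27090
z = sin θ / κ = 0.71368/1.3380 = 0.53339
x = ρ cos φ = 1.27090 × cos(208.31°) = -1.11890
y = ρ sin φ = 1.27090 × sin(208.31°) = -0.60272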